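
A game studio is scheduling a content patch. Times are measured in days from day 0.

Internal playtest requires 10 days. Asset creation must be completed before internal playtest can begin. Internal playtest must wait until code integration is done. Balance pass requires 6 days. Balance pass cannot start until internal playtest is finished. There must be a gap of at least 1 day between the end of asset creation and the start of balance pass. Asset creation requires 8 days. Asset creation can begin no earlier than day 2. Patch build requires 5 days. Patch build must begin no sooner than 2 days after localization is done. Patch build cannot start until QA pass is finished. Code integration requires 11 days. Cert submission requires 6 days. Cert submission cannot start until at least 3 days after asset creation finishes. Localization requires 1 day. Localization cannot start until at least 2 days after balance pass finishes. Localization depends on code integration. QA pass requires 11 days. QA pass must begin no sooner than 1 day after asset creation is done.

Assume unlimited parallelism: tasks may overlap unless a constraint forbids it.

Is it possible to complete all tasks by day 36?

Code integration can start immediately at day 0; it finishes at day 11.
Asset creation cannot begin until its own release at day 2. It runs from day 2 to 2 + 8 = day 10.
Cert submission waits on asset creation (finishes day 10, plus 3-day gap → day 13), so it starts at day 13 and finishes at 13 + 6 = day 19.
After asset creation (finishes day 10, plus 1-day gap → day 11), QA pass can start at day 11 and finishes at day 22.
Internal playtest needs all of asset creation (finishes day 10); code integration (finishes day 11). That puts its earliest start at day 11; it finishes at 11 + 10 = day 21.
Balance pass cannot start until internal playtest (finishes day 21); asset creation (finishes day 10, plus 1-day gap → day 11). The controlling bound is day 21, so balance pass finishes at 21 + 6 = day 27.
For localization: balance pass (finishes day 27, plus 2-day gap → day 29); code integration (finishes day 11). Taking the maximum gives a start of day 29, and it finishes at 29 + 1 = day 30.
For patch build: localization (finishes day 30, plus 2-day gap → day 32); QA pass (finishes day 22). Taking the maximum gives a start of day 32, and it finishes at 32 + 5 = day 37.
The earliest everything can be done is day 37, which is after the deadline of 36, so it is not possible.

No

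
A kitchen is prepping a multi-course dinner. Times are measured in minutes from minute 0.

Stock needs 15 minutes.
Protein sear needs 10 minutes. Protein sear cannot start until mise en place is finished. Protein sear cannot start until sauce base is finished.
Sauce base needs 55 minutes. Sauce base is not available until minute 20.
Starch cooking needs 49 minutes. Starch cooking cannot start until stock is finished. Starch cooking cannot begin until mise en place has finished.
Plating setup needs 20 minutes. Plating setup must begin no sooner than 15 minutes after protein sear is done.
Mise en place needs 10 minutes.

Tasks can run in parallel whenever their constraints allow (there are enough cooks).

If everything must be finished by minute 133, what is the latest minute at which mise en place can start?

To finish by minute 133, plating setup (duration 20) must start no later than minute 113.
Protein sear must finish before plating setup (must start by minute 113, minus 15-minute gap → minute 98). With a 10-minute duration, protein sear must start by 98 − 10 = minute 88.
Starch cooking must finish by minute 133; it takes 49 minutes, so it must start by 133 − 49 = minute 84.
Mise en place has several dependents: protein sear (must start by minute 88); starch cooking (must start by minute 84). The earliest of those limits is minute 84, so mise en place must start by 84 − 10 = minute 74.

74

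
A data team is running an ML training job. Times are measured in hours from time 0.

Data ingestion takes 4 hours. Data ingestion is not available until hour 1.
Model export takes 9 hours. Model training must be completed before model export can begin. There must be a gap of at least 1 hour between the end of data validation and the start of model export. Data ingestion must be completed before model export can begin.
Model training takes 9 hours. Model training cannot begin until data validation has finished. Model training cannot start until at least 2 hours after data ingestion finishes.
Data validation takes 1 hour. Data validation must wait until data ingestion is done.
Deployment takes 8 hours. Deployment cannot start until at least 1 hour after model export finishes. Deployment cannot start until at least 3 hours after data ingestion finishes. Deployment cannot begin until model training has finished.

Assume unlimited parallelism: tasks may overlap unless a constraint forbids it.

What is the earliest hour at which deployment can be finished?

34

Data ingestion cannot begin until its own release at hour 1. It runs from hour 1 to 1 + 4 = hour 5.
Data validation waits on data ingestion (finishes hour 5), so it starts at hour 5 and finishes at 5 + 1 = hour 6.
Model training has to wait for data validation (finishes hour 6); data ingestion (finishes hour 5, plus 2-hour gap → hour 7). The latest of these is hour 7, so model training runs hour 7 to 7 + 9 = hour 16.
For model export: model training (finishes hour 16); data validation (finishes hour 6, plus 1-hour gap → hour 7); data ingestion (finishes hour 5). Taking the maximum gives a start of hour 16, and it finishes at 16 + 9 = hour 25.
Deployment needs all of model export (finishes hour 25, plus 1-hour gap → hour 26); data ingestion (finishes hour 5, plus 3-hour gap → hour 8); model training (finishes hour 16). That puts its earliest start at hour 26; it finishes at 26 + 8 = hour 34.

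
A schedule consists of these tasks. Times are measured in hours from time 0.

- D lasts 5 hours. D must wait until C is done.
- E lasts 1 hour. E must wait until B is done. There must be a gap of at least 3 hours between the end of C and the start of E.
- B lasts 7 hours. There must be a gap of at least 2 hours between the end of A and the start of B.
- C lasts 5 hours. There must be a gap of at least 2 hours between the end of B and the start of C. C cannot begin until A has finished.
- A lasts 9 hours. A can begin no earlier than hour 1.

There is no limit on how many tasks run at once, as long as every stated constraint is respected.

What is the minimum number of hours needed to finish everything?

31

A waits on its own release at hour 1, so it starts at hour 1 and finishes at 1 + 9 = hour 10.
B cannot begin until A (finishes hour 10, plus 2-hour gap → hour 12). It runs from hour 12 to 12 + 7 = hour 19.
C cannot start until B (finishes hour 19, plus 2-hour gap → hour 21); A (finishes hour 10). The controlling bound is hour 21, so C finishes at 21 + 5 = hour 26.
For E: B (finishes hour 19); C (finishes hour 26, plus 3-hour gap → hour 29). Taking the maximum gives a start of hour 29, and it finishes at 29 + 1 = hour 30.
D cannot begin until C (finishes hour 26). It runs from hour 26 to 26 + 5 = hour 31.
All tasks are finished once the last one completes. Finish times: A at 10, B at 19, C at 26, D at 31, E at 30. The latest is hour 31.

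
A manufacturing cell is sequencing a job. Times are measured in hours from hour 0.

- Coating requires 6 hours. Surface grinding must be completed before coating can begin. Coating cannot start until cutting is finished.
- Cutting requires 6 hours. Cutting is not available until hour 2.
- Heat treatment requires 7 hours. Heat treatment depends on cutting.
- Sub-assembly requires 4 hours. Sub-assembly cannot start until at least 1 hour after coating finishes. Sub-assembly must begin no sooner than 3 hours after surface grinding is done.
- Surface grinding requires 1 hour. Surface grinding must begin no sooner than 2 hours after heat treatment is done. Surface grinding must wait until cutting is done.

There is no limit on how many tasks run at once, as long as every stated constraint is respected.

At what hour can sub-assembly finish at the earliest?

29

After its own release at hour 2, cutting can start at hour 2 and finishes at hour 8.
Heat treatment cannot begin until cutting (finishes hour 8). It runs from hour 8 to 8 + 7 = hour 15.
Surface grinding has to wait for heat treatment (finishes hour 15, plus 2-hour gap → hour 17); cutting (finishes hour 8). The latest of these is hour 17, so surface grinding runs hour 17 to 17 + 1 = hour 18.
For coating: surface grinding (finishes hour 18); cutting (finishes hour 8). Taking the maximum gives a start of hour 18, and it finishes at 18 + 6 = hour 24.
Sub-assembly has to wait for coating (finishes hour 24, plus 1-hour gap → hour 25); surface grinding (finishes hour 18, plus 3-hour gap → hour 21). The latest of these is hour 25, so sub-assembly runs hour 25 to 25 + 4 = hour 29.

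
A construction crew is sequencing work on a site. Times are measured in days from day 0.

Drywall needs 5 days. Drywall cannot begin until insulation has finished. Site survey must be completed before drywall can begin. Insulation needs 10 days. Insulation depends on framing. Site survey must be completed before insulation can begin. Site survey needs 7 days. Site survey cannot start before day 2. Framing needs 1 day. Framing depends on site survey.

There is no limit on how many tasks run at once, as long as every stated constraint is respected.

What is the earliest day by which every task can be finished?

25

After its own release at day 2, site survey can start at day 2 and finishes at day 9.
Framing waits on site survey (finishes day 9), so it starts at day 9 and finishes at 9 + 1 = day 10.
Insulation cannot start until framing (finishes day 10); site survey (finishes day 9). The controlling bound is day 10, so insulation finishes at 10 + 10 = day 20.
Drywall has to wait for insulation (finishes day 20); site survey (finishes day 9). The latest of these is day 20, so drywall runs day 20 to 20 + 5 = day 25.
All tasks are finished once the last one completes. Finish times: Site survey at 9, Framing at 10, Insulation at 20, Drywall at 25. The latest is day 25.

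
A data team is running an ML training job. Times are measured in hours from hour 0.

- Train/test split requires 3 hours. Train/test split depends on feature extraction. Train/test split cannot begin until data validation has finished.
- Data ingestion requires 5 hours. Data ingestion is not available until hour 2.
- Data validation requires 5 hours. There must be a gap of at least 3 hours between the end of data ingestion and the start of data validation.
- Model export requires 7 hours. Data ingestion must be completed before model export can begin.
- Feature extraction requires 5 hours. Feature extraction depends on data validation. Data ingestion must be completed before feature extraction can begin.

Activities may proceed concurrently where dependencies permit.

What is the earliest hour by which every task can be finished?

23

After its own release at hour 2, data ingestion can start at hour 2 and finishes at hour 7.
Model export cannot begin until data ingestion (finishes hour 7). It runs from hour 7 to 7 + 7 = hour 14.
Data validation cannot begin until data ingestion (finishes hour 7, plus 3-hour gap → hour 10). It runs from hour 10 to 10 + 5 = hour 15.
Feature extraction cannot start until data validation (finishes hour 15); data ingestion (finishes hour 7). The controlling bound is hour 15, so feature extraction finishes at 15 + 5 = hour 20.
Train/test split cannot start until feature extraction (finishes hour 20); data validation (finishes hour 15). The controlling bound is hour 20, so train/test split finishes at 20 + 3 = hour 23.
All tasks are finished once the last one completes. Finish times: Data ingestion at 7, Data validation at 15, Feature extraction at 20, Train/test split at 23, Model export at 14. The latest is hour 23.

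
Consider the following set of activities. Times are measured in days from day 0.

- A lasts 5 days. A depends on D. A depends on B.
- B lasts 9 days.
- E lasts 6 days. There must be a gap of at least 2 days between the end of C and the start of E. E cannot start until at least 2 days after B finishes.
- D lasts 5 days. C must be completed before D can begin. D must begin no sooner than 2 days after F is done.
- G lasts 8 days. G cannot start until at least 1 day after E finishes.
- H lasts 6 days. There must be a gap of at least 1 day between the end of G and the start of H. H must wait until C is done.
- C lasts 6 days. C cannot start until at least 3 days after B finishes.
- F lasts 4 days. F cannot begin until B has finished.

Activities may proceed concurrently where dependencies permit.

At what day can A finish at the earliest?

28

B can start immediately at day 0; it finishes at day 9.
F waits on B (finishes day 9), so it starts at day 9 and finishes at 9 + 4 = day 13.
C waits on B (finishes day 9, plus 3-day gap → day 12), so it starts at day 12 and finishes at 12 + 6 = day 18.
D cannot start until C (finishes day 18); F (finishes day 13, plus 2-day gap → day 15). The controlling bound is day 18, so D finishes at 18 + 5 = day 23.
A needs all of D (finishes day 23); B (finishes day 9). That puts its earliest start at day 23; it finishes at 23 + 5 = day 28.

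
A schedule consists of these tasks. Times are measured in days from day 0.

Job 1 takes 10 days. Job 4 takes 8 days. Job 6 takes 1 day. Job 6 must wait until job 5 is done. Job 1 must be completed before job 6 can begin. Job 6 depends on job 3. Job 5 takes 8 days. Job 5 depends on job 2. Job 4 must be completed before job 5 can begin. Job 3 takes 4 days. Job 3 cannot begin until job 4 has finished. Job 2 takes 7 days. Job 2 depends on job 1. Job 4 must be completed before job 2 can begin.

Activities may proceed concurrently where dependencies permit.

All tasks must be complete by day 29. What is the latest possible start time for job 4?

5

Job 6 has no dependents, so it just needs to finish by day 29. Starting by 29 − 1 = day 28 achieves that.
Job 5 feeds into job 6 (must start by day 28); so job 5 must finish by day 28 and therefore start by day 20.
Since job 5 (must start by day 20) depends on it, job 2 must finish by day 20. Backing off its 7-day duration gives a latest start of day 13.
Job 3 has to be done before job 6 (must start by day 28). That means finishing by day 28, i.e. starting by 28 − 4 = day 24.
Job 4 has several dependents: job 2 (must start by day 13); job 3 (must start by day 24); job 5 (must start by day 20). The earliest of those limits is day 13, so job 4 must start by 13 − 8 = day 5.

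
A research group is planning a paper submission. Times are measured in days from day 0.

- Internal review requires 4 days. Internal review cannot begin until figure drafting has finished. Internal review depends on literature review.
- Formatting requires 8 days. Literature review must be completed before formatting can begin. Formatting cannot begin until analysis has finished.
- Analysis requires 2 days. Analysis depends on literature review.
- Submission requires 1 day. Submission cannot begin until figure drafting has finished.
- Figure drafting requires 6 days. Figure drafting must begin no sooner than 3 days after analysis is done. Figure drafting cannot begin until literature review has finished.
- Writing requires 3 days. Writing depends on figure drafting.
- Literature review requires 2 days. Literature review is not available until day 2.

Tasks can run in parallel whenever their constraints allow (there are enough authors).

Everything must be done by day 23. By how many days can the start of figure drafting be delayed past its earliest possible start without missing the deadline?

4

Literature review waits on its own release at day 2, so it starts at day 2 and finishes at 2 + 2 = day 4.
Analysis waits on literature review (finishes day 4), so it starts at day 4 and finishes at 4 + 2 = day 6.
Figure drafting has to wait for analysis (finishes day 6, plus 3-day gap → day 9); literature review (finishes day 4). The latest of these is day 9, so figure drafting runs day 9 to 9 + 6 = day 15.

Working backward from the deadline:
To finish by day 23, writing (duration 3) must start no later than day 20.
Nothing follows internal review; the deadline of day 23 is its only limit. It must start by 23 − 4 = day 19.
Submission must finish by day 23; it takes 1 day, so it must start by 23 − 1 = day 22.
For figure drafting: writing (must start by day 20); internal review (must start by day 19); submission (must start by day 22). The most restrictive is day 19; with a 6-day duration, figure drafting must start by day 13.
So figure drafting can start as early as day 9 and as late as day 13, giving 13 − 9 = 4 days of slack.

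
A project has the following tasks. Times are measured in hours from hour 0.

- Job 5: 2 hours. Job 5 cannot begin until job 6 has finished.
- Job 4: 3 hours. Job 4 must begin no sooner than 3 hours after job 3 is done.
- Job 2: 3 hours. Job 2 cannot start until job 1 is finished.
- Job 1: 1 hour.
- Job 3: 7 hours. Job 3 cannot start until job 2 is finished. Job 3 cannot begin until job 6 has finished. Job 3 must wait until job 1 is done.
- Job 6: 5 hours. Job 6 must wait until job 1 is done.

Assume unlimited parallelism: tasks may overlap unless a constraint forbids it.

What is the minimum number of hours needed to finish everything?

Job 1 can start immediately at hour 0; it finishes at hour 1.
Job 6 waits on job 1 (finishes hour 1), so it starts at hour 1 and finishes at 1 + 5 = hour 6.
Job 5 waits on job 6 (finishes hour 6), so it starts at hour 6 and finishes at 6 + 2 = hour 8.
After job 1 (finishes hour 1), job 2 can start at hour 1 and finishes at hour 4.
Job 3 cannot start until job 2 (finishes hour 4); job 6 (finishes hour 6); job 1 (finishes hour 1). The controlling bound is hour 6, so job 3 finishes at 6 + 7 = hour 13.
Job 4 waits on job 3 (finishes hour 13, plus 3-hour gap → hour 16), so it starts at hour 16 and finishes at 16 + 3 = hour 19.
All tasks are finished once the last one completes. Finish times: Job 1 at 1, Job 2 at 4, Job 3 at 13, Job 4 at 19, Job 5 at 8, Job 6 at 6. The latest is hour 19.

19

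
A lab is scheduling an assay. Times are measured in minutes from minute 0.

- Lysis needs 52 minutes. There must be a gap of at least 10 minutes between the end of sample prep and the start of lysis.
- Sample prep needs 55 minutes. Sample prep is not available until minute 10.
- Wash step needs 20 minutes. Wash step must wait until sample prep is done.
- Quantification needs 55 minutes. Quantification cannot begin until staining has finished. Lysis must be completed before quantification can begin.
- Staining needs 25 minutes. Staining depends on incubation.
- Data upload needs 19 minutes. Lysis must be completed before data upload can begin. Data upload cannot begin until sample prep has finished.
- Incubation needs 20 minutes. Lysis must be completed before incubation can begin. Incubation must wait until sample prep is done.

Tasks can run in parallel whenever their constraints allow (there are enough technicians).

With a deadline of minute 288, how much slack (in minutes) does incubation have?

Sample prep cannot begin until its own release at minute 10. It runs from minute 10 to 10 + 55 = minute 65.
Lysis waits on sample prep (finishes minute 65, plus 10-minute gap → minute 75), so it starts at minute 75 and finishes at 75 + 52 = minute 127.
For incubation: lysis (finishes minute 127); sample prep (finishes minute 65). Taking the maximum gives a start of minute 127, and it finishes at 127 + 20 = minute 147.

Working backward from the deadline:
Nothing follows quantification; the deadline of minute 288 is its only limit. It must start by 288 − 55 = minute 233.
Staining must finish before quantification (must start by minute 233). With a 25-minute duration, staining must start by 233 − 25 = minute 208.
Since staining (must start by minute 208) depends on it, incubation must finish by minute 208. Backing off its 20-minute duration gives a latest start of minute 188.
So incubation can start as early as minute 127 and as late as minute 188, giving 188 − 127 = 61 minutes of slack.

61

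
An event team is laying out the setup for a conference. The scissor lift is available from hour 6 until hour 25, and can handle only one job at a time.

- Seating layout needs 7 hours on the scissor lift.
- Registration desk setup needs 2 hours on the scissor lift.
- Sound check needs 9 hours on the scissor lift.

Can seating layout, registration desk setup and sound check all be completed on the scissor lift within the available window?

Yes

The scissor lift window is 25 − 6 = 19 hours.
Running back to back, the jobs need 7 + 2 + 9 = 18 hours on the scissor lift.
Since 18 ≤ 19, they fit within the window.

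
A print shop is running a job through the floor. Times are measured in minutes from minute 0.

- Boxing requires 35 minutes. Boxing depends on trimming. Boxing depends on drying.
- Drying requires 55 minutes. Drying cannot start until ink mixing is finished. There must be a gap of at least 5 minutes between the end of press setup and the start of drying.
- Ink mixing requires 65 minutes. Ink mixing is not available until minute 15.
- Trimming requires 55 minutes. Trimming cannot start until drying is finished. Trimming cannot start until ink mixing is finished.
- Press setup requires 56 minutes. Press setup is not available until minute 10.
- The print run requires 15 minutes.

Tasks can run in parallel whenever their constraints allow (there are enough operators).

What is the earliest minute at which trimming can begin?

135

After its own release at minute 10, press setup can start at minute 10 and finishes at minute 66.
Ink mixing waits on its own release at minute 15, so it starts at minute 15 and finishes at 15 + 65 = minute 80.
Drying cannot start until ink mixing (finishes minute 80); press setup (finishes minute 66, plus 5-minute gap → minute 71). The controlling bound is minute 80, so drying finishes at 80 + 55 = minute 135.
Trimming waits on drying (finishes minute 135); ink mixing (finishes minute 80). The latest of these is minute 135, which is the earliest trimming can start.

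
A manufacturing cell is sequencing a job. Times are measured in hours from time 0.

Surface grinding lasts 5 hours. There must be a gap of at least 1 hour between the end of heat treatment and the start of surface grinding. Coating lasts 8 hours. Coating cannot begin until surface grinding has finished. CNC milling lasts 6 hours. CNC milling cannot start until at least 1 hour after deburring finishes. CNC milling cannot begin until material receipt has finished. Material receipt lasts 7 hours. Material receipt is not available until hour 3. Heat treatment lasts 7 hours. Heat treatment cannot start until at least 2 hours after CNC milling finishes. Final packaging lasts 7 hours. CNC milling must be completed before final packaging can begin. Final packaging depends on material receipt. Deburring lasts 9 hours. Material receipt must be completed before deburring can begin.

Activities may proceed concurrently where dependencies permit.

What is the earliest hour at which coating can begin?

Material receipt waits on its own release at hour 3, so it starts at hour 3 and finishes at 3 + 7 = hour 10.
Deburring waits on material receipt (finishes hour 10), so it starts at hour 10 and finishes at 10 + 9 = hour 19.
CNC milling needs all of deburring (finishes hour 19, plus 1-hour gap → hour 20); material receipt (finishes hour 10). That puts its earliest start at hour 20; it finishes at 20 + 6 = hour 26.
Heat treatment cannot begin until CNC milling (finishes hour 26, plus 2-hour gap → hour 28). It runs from hour 28 to 28 + 7 = hour 35.
Surface grinding waits on heat treatment (finishes hour 35, plus 1-hour gap → hour 36), so it starts at hour 36 and finishes at 36 + 5 = hour 41.
Coating waits on surface grinding (finishes hour 41), so the earliest it can start is hour 41.

41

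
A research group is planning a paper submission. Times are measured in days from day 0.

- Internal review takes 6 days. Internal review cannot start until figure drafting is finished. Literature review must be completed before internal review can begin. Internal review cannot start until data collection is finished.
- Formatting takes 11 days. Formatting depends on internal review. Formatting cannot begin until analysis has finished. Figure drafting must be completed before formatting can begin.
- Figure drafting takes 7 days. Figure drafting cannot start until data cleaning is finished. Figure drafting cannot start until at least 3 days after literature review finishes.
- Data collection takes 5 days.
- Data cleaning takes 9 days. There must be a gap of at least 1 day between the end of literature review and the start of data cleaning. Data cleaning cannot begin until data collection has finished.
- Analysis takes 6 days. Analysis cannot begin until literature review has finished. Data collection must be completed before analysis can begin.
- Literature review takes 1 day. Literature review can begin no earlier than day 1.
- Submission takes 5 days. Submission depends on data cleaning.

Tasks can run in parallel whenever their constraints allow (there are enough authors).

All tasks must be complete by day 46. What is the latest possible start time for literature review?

11

Nothing follows formatting; the deadline of day 46 is its only limit. It must start by 46 − 11 = day 35.
Since formatting (must start by day 35) depends on it, internal review must finish by day 35. Backing off its 6-day duration gives a latest start of day 29.
Figure drafting feeds internal review (must start by day 29); formatting (must start by day 35). Taking the minimum, figure drafting must finish by day 29 and start by 29 − 7 = day 22.
Submission has no dependents, so it just needs to finish by day 46. Starting by 46 − 5 = day 41 achieves that.
Data cleaning must finish in time for figure drafting (must start by day 22); submission (must start by day 41). The tightest is day 22, so data cleaning must start by 22 − 9 = day 13.
Since formatting (must start by day 35) depends on it, analysis must finish by day 35. Backing off its 6-day duration gives a latest start of day 29.
For literature review: data cleaning (must start by day 13, minus 1-day gap → day 12); analysis (must start by day 29); figure drafting (must start by day 22, minus 3-day gap → day 19); internal review (must start by day 29). The most restrictive is day 12; with a 1-day duration, literature review must start by day 11.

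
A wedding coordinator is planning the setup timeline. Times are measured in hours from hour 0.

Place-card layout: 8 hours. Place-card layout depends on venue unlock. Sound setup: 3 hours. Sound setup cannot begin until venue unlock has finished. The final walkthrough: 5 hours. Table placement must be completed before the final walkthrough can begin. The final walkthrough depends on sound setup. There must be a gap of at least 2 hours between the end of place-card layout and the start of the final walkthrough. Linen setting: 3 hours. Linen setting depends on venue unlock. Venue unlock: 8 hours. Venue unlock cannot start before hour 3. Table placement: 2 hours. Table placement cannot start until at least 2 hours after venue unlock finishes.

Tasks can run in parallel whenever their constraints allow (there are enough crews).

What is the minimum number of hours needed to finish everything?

After its own release at hour 3, venue unlock can start at hour 3 and finishes at hour 11.
Place-card layout cannot begin until venue unlock (finishes hour 11). It runs from hour 11 to 11 + 8 = hour 19.
Sound setup cannot begin until venue unlock (finishes hour 11). It runs from hour 11 to 11 + 3 = hour 14.
Linen setting cannot begin until venue unlock (finishes hour 11). It runs from hour 11 to 11 + 3 = hour 14.
After venue unlock (finishes hour 11, plus 2-hour gap → hour 13), table placement can start at hour 13 and finishes at hour 15.
The final walkthrough has to wait for table placement (finishes hour 15); sound setup (finishes hour 14); place-card layout (finishes hour 19, plus 2-hour gap → hour 21). The latest of these is hour 21, so the final walkthrough runs hour 21 to 21 + 5 = hour 26.
All tasks are finished once the last one completes. Finish times: Venue unlock at 11, Table placement at 15, Linen setting at 14, Sound setup at 14, Place-card layout at 19, The final walkthrough at 26. The latest is hour 26.

26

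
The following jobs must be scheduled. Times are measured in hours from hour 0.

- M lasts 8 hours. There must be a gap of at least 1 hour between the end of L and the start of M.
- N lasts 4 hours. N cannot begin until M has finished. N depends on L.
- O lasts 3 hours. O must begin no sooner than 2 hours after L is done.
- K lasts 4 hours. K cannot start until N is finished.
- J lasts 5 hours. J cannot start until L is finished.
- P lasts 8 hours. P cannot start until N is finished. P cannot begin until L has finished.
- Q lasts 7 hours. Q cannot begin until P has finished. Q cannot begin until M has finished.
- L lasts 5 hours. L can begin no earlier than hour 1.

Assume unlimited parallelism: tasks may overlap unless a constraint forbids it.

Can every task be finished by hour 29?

L waits on its own release at hour 1, so it starts at hour 1 and finishes at 1 + 5 = hour 6.
O waits on L (finishes hour 6, plus 2-hour gap → hour 8), so it starts at hour 8 and finishes at 8 + 3 = hour 11.
After L (finishes hour 6, plus 1-hour gap → hour 7), M can start at hour 7 and finishes at hour 15.
N cannot start until M (finishes hour 15); L (finishes hour 6). The controlling bound is hour 15, so N finishes at 15 + 4 = hour 19.
P cannot start until N (finishes hour 19); L (finishes hour 6). The controlling bound is hour 19, so P finishes at 19 + 8 = hour 27.
Q cannot start until P (finishes hour 27); M (finishes hour 15). The controlling bound is hour 27, so Q finishes at 27 + 7 = hour 34.
K waits on N (finishes hour 19), so it starts at hour 19 and finishes at 19 + 4 = hour 23.
J waits on L (finishes hour 6), so it starts at hour 6 and finishes at 6 + 5 = hour 11.
The earliest everything can be done is hour 34, which is after the deadline of 29, so it is not possible.

No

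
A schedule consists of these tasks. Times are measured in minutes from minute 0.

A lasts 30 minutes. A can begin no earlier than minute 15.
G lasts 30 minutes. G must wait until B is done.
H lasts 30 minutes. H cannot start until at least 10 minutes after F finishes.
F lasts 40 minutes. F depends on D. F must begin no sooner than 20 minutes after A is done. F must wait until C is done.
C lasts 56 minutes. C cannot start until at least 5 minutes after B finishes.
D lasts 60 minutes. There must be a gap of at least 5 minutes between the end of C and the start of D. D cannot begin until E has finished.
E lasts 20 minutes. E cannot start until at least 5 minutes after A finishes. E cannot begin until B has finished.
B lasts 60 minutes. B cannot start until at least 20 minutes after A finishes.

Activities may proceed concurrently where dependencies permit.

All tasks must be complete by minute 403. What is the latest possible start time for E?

Nothing follows H; the deadline of minute 403 is its only limit. It must start by 403 − 30 = minute 373.
F has to be done before H (must start by minute 373, minus 10-minute gap → minute 363). That means finishing by minute 363, i.e. starting by 363 − 40 = minute 323.
D must finish before F (must start by minute 323). With a 60-minute duration, D must start by 323 − 60 = minute 263.
E feeds into D (must start by minute 263); so E must finish by minute 263 and therefore start by minute 243.

243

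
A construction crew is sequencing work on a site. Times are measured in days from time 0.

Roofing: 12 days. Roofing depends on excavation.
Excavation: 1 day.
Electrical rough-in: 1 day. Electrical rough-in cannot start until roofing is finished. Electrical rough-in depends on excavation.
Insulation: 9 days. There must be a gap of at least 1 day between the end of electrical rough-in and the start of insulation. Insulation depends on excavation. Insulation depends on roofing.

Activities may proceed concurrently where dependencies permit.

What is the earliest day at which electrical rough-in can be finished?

14

Nothing blocks excavation, so it runs from day 0 to day 1.
Roofing waits on excavation (finishes day 1), so it starts at day 1 and finishes at 1 + 12 = day 13.
Electrical rough-in has to wait for roofing (finishes day 13); excavation (finishes day 1). The latest of these is day 13, so electrical rough-in runs day 13 to 13 + 1 = day 14.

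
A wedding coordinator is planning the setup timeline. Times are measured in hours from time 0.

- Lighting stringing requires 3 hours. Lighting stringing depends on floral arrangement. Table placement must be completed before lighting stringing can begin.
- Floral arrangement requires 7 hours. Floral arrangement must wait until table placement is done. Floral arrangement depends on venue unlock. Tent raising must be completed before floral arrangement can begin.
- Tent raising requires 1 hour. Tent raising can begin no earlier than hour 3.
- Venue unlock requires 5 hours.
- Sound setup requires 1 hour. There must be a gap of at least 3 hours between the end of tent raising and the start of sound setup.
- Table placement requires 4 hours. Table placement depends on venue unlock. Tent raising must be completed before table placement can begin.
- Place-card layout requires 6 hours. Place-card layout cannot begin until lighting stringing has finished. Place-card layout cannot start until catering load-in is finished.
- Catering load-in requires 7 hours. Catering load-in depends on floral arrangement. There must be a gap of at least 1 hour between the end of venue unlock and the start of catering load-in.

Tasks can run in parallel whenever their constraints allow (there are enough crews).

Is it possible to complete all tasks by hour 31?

Tent raising waits on its own release at hour 3, so it starts at hour 3 and finishes at 3 + 1 = hour 4.
Sound setup cannot begin until tent raising (finishes hour 4, plus 3-hour gap → hour 7). It runs from hour 7 to 7 + 1 = hour 8.
Venue unlock can start immediately at hour 0; it finishes at hour 5.
Table placement has to wait for venue unlock (finishes hour 5); tent raising (finishes hour 4). The latest of these is hour 5, so table placement runs hour 5 to 5 + 4 = hour 9.
For floral arrangement: table placement (finishes hour 9); venue unlock (finishes hour 5); tent raising (finishes hour 4). Taking the maximum gives a start of hour 9, and it finishes at 9 + 7 = hour 16.
Catering load-in needs all of floral arrangement (finishes hour 16); venue unlock (finishes hour 5, plus 1-hour gap → hour 6). That puts its earliest start at hour 16; it finishes at 16 + 7 = hour 23.
Lighting stringing cannot start until floral arrangement (finishes hour 16); table placement (finishes hour 9). The controlling bound is hour 16, so lighting stringing finishes at 16 + 3 = hour 19.
Place-card layout has to wait for lighting stringing (finishes hour 19); catering load-in (finishes hour 23). The latest of these is hour 23, so place-card layout runs hour 23 to 23 + 6 = hour 29.
Every task is finished by hour 29, which is no later than the deadline of 31, so the schedule is feasible.

Yes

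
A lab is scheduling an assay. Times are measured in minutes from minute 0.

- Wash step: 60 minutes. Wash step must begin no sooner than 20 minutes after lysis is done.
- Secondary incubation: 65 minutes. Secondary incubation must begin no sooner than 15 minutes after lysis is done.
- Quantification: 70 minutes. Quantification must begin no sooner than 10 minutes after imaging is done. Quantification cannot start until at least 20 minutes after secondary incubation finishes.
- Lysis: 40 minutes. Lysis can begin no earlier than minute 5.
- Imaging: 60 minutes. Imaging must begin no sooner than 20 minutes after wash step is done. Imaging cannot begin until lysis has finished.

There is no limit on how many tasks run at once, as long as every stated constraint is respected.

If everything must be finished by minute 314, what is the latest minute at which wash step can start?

To finish by minute 314, quantification (duration 70) must start no later than minute 244.
Imaging feeds into quantification (must start by minute 244, minus 10-minute gap → minute 234); so imaging must finish by minute 234 and therefore start by minute 174.
Wash step feeds into imaging (must start by minute 174, minus 20-minute gap → minute 154); so wash step must finish by minute 154 and therefore start by minute 94.

94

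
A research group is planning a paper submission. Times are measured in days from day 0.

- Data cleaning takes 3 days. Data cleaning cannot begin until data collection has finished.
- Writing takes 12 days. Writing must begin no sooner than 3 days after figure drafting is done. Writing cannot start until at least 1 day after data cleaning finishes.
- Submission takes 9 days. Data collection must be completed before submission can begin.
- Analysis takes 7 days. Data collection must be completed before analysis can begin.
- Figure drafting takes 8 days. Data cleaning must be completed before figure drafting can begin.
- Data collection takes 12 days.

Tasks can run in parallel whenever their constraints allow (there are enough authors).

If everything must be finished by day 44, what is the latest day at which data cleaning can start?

To finish by day 44, writing (duration 12) must start no later than day 32.
Since writing (must start by day 32, minus 3-day gap → day 29) depends on it, figure drafting must finish by day 29. Backing off its 8-day duration gives a latest start of day 21.
For data cleaning: figure drafting (must start by day 21); writing (must start by day 32, minus 1-day gap → day 31). The most restrictive is day 21; with a 3-day duration, data cleaning must start by day 18.

18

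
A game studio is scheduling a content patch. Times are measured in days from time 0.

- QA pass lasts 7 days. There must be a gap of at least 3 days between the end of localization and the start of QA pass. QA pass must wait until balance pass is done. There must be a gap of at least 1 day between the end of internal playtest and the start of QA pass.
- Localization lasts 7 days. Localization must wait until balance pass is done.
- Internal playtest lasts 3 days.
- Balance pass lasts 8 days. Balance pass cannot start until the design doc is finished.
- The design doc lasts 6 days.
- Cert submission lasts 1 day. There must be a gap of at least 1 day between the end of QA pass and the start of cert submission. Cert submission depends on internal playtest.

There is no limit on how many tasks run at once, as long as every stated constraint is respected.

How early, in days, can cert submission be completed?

Internal playtest can start immediately at day 0; it finishes at day 3.
The design doc has no prerequisites, so it starts at day 0 and finishes at day 6.
After the design doc (finishes day 6), balance pass can start at day 6 and finishes at day 14.
Localization cannot begin until balance pass (finishes day 14). It runs from day 14 to 14 + 7 = day 21.
For QA pass: localization (finishes day 21, plus 3-day gap → day 24); balance pass (finishes day 14); internal playtest (finishes day 3, plus 1-day gap → day 4). Taking the maximum gives a start of day 24, and it finishes at 24 + 7 = day 31.
Cert submission cannot start until QA pass (finishes day 31, plus 1-day gap → day 32); internal playtest (finishes day 3). The controlling bound is day 32, so cert submission finishes at 32 + 1 = day 33.

33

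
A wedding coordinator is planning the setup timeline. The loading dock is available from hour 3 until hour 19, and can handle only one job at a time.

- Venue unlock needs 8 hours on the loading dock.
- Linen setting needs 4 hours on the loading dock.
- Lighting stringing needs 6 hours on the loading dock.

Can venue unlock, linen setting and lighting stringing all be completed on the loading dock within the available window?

No

The loading dock window is 19 − 3 = 16 hours.
Running back to back, the jobs need 8 + 4 + 6 = 18 hours on the loading dock.
Since 18 > 16, they cannot all fit.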